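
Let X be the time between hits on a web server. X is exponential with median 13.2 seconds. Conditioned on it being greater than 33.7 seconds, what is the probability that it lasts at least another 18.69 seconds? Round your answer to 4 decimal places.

0.3748

For an exponential, median = ln(2)/λ, so λ = ln 2 / 13.2 = 0.0525112 per second.
By the memoryless property, P(X > 33.7+18.69 | X > 33.7) = P(X > 18.69).
P(X > 18.69) = e^(−0.98143) ≈ 0.3748.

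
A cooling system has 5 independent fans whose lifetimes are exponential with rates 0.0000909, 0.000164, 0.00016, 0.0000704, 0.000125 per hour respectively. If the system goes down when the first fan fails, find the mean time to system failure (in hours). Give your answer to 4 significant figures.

1639

The time to first failure is exponential with rate Σλ = 0.0000909 + 0.000164 + 0.00016 + 0.0000704 + 0.000125 = 0.0006103.
E[min] = 1/Σλ = 1/0.0006103 = 1638.54 hours.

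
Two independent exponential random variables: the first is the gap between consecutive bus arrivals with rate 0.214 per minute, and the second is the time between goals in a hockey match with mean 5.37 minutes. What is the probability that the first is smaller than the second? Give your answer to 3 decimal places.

λ_1 = 0.214, λ_2 = 1/5.37 = 0.18622.
For independent exponentials, P(the first < the second) = λ_1/(λ_1+λ_2) = 0.214/0.40022 ≈ 0.535.

0.535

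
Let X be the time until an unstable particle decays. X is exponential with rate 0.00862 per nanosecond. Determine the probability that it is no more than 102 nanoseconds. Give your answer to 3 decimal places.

0.585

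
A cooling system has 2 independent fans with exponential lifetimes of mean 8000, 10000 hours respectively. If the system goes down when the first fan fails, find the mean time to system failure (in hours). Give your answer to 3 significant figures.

4440

The first failure time is exponential with rate Σλ_i = 1/8000 + 1/10000 = 0.000225 per hour.
E[min] = 1/Σλ = 1/0.000225 = 4444.44 hours.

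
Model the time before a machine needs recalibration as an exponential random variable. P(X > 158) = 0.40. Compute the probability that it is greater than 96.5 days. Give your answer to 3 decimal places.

e^(−λ·158) = 0.40 ⇒ λ = −ln(0.40)/158 = 0.00579931.
P(X > 96.5) = e^(−0.00579931·96.5) = e^(−0.55963) ≈ 0.571.

0.571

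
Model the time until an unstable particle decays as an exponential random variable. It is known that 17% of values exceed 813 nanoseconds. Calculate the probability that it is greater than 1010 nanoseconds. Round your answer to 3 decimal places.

0.111

e^(−λ·813) = 0.17 ⇒ λ = −ln(0.17)/813 = 0.00217953.
P(X > 1010) = e^(−0.00217953·1010) = e^(−2.2013) ≈ 0.111.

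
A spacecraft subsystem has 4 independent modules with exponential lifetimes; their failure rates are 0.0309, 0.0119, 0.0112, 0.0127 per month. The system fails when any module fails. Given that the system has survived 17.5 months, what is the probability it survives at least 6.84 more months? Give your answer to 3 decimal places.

Time to first failure ~ Exp(Σλ) with Σλ = 0.0667.
By memorylessness, P(T > 17.5+6.84 | T > 17.5) = P(T > 6.84) = e^(−0.0667·6.84) ≈ 0.634.

0.634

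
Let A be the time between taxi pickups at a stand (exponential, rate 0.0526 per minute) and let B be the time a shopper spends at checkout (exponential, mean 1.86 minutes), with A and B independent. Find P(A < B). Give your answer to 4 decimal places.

0.0891

λ_1 = 0.0526, λ_2 = 1/1.86 = 0.537634.
For independent exponentials, P(A < B) = λ_1/(λ_1+λ_2) = 0.0526/0.590234 ≈ 0.0891.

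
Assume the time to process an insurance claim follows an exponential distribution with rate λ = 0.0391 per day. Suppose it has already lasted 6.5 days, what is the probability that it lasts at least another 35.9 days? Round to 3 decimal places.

By the memoryless property, P(X > 6.5+35.9 | X > 6.5) = P(X > 35.9).
P(X > 35.9) = e^(−1.4037) ≈ 0.246.

0.246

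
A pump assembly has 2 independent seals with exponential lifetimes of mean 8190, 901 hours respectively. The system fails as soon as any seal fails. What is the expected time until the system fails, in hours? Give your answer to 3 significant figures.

The first failure time is exponential with rate Σλ_i = 1/8190 + 1/901 = 0.00123198 per hour.
E[min] = 1/Σλ = 1/0.00123198 = 811.703 hours.

812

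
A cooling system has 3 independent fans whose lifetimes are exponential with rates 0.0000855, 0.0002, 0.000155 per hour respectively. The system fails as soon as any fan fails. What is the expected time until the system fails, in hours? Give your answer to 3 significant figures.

The time to first failure is exponential with rate Σλ = 0.0000855 + 0.0002 + 0.000155 = 0.0004405.
E[min] = 1/Σλ = 1/0.0004405 = 2270.15 hours.

2270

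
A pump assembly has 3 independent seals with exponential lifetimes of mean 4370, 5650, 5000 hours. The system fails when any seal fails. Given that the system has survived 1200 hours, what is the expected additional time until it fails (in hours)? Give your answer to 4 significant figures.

First-failure rate Σλ = 1/4370 + 1/5650 + 1/5000 = 0.000605824.
By memorylessness the expected residual is 1/Σλ = 1650.64 hours, regardless of the 1200 already elapsed.

1651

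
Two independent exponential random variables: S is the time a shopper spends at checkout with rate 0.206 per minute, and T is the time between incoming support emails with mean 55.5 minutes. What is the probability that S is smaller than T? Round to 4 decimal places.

0.9196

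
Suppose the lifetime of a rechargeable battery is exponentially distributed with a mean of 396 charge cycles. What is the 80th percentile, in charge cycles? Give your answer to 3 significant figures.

637

The rate is λ = 1/396 = 0.00252525 per charge cycle.
Set 1 − e^(−λt) = 0.8, so t = −ln(0.2)/λ = 1.6094/0.00252525 ≈ 637.337 charge cycles.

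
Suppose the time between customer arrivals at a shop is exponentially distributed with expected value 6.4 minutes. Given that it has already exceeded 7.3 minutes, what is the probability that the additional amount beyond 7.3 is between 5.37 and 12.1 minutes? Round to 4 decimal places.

The rate is λ = 1/6.4 = 0.15625 per minute.
Memoryless: the residual past 7.3 is again Exp(λ).
P(5.37 < residual < 12.1) = e^(−λ·5.37) − e^(−λ·12.1) = 0.43212 − 0.15098 ≈ 0.2811.

0.2811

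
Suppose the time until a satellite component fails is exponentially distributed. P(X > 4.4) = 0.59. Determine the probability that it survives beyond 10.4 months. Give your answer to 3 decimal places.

0.287

e^(−λ·4.4) = 0.59 ⇒ λ = −ln(0.59)/4.4 = 0.119917.
P(X > 10.4) = e^(−0.119917·10.4) = e^(−1.2471) ≈ 0.287.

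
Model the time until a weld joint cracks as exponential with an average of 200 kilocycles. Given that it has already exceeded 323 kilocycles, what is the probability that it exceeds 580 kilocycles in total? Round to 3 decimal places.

The rate is λ = 1/200 = 0.005 per kilocycle.
P(X > s+t | X > s) = e^(−λ(s+t))/e^(−λs) = e^(−λt), independent of s = 323.
P(X > 257) = e^(−1.285) ≈ 0.277.

0.277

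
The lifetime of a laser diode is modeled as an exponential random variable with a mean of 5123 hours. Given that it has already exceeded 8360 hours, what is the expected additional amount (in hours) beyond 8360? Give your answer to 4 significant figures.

5123

The rate is λ = 1/5123 = 0.000195198 per hour.
By memorylessness, the remaining amount past any threshold is again Exp(λ) with mean 1/λ = 5123 hours.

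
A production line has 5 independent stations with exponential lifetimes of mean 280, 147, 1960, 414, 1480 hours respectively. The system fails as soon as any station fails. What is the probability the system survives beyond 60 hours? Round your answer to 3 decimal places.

The first failure time is exponential with rate Σλ_i = 1/280 + 1/147 + 1/1960 + 1/414 + 1/1480 = 0.0139755 per hour.
P(min > 60) = e^(−0.0139755·60) = e^(−0.83853) ≈ 0.432.

0.432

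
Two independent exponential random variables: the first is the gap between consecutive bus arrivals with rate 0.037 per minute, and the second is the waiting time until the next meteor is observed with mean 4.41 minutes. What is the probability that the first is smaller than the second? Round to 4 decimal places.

λ_1 = 0.037, λ_2 = 1/4.41 = 0.226757.
For independent exponentials, P(the first < the second) = λ_1/(λ_1+λ_2) = 0.037/0.263757 ≈ 0.1403.

0.1403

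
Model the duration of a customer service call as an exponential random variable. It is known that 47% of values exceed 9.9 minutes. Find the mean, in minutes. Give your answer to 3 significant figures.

e^(−λ·9.9) = 0.47 ⇒ λ = −ln(0.47)/9.9 = 0.0762649.
Mean = 1/λ = 13.1122 minutes.

13.1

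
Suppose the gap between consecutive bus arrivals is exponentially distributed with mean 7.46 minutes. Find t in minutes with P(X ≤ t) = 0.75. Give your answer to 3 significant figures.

The rate is λ = 1/7.46 = 0.134048 per minute.
Set 1 − e^(−λt) = 0.75, so t = −ln(0.25)/λ = 1.3863/0.134048 ≈ 10.3418 minutes.

10.3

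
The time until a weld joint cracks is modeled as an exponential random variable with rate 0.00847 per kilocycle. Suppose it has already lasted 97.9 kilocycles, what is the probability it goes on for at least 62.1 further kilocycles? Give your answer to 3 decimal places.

By the memoryless property, P(X > 97.9+62.1 | X > 97.9) = P(X > 62.1).
P(X > 62.1) = e^(−0.52599) ≈ 0.591.

0.591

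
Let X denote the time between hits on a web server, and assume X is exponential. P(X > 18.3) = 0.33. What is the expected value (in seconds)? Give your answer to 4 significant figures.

16.51

e^(−λ·18.3) = 0.33 ⇒ λ = −ln(0.33)/18.3 = 0.0605827.
Mean = 1/λ = 16.5064 seconds.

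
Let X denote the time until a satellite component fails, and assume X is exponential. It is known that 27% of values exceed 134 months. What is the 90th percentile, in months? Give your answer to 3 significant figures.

236

e^(−λ·134) = 0.27 ⇒ λ = −ln(0.27)/134 = 0.00977114.
90th percentile: 1 − e^(−λt) = 0.9, t = −ln(0.1)/λ = 235.652 months.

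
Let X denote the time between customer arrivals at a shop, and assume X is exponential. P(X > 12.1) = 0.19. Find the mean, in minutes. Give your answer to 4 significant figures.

7.286

e^(−λ·12.1) = 0.19 ⇒ λ = −ln(0.19)/12.1 = 0.137251.
Mean = 1/λ = 7.28595 minutes.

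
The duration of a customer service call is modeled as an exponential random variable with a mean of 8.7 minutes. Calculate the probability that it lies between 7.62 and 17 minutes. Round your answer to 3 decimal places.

0.275

The rate is λ = 1/8.7 = 0.114943 per minute.
P(7.62 < X < 17) = e^(−λ·7.62) − e^(−λ·17) = 0.41650 − 0.14170 ≈ 0.275.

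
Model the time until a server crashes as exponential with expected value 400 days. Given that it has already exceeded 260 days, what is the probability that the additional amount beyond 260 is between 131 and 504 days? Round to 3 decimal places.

The rate is λ = 1/400 = 0.0025 per day.
Memoryless: the residual past 260 is again Exp(λ).
P(131 < residual < 504) = e^(−λ·131) − e^(−λ·504) = 0.72072 − 0.28365 ≈ 0.437.

0.437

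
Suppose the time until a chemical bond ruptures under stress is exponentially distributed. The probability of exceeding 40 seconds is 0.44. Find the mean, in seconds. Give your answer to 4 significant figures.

e^(−λ·40) = 0.44 ⇒ λ = −ln(0.44)/40 = 0.0205245.
Mean = 1/λ = 48.7222 seconds.

48.72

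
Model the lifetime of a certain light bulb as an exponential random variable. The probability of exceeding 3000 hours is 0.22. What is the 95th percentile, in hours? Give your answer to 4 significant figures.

e^(−λ·3000) = 0.22 ⇒ λ = −ln(0.22)/3000 = 0.000504709.
95th percentile: 1 − e^(−λt) = 0.95, t = −ln(0.05)/λ = 5935.56 hours.

5936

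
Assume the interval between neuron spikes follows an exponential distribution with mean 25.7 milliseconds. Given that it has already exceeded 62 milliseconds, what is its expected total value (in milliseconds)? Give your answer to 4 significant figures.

87.70

The rate is λ = 1/25.7 = 0.0389105 per millisecond.
By memorylessness, E[X | X > 62] = 62 + 1/λ = 62 + 25.7 = 87.7 milliseconds.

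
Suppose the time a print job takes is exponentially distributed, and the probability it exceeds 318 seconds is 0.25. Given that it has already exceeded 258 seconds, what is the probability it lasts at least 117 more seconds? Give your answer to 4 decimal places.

0.6005

From e^(−λ·318) = 0.25, λ = −ln(0.25)/318 = 0.00435942.
Memoryless: P(X > 258+117 | X > 258) = P(X > 117) = e^(−0.00435942·117) ≈ 0.6005.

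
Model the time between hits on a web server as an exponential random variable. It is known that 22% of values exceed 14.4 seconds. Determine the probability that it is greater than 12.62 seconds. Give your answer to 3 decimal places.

e^(−λ·14.4) = 0.22 ⇒ λ = −ln(0.22)/14.4 = 0.105148.
P(X > 12.62) = e^(−0.105148·12.62) = e^(−1.327) ≈ 0.265.

0.265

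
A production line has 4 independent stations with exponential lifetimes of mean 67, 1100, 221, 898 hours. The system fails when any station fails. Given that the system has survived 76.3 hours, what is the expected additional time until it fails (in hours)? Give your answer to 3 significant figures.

46.6

First-failure rate Σλ = 1/67 + 1/1100 + 1/221 + 1/898 = 0.0214729.
By memorylessness the expected residual is 1/Σλ = 46.5702 hours, regardless of the 76.3 already elapsed.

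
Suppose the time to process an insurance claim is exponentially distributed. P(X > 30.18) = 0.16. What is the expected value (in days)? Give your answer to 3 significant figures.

e^(−λ·30.18) = 0.16 ⇒ λ = −ln(0.16)/30.18 = 0.0607217.
Mean = 1/λ = 16.4686 days.

16.5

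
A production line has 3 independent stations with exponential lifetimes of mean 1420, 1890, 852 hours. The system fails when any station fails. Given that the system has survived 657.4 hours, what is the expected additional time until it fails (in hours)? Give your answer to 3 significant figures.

415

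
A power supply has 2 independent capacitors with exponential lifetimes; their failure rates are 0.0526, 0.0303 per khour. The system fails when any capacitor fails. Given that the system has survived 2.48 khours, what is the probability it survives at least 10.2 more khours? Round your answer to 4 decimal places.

0.4293

Time to first failure ~ Exp(Σλ) with Σλ = 0.0829.
By memorylessness, P(T > 2.48+10.2 | T > 2.48) = P(T > 10.2) = e^(−0.0829·10.2) ≈ 0.4293.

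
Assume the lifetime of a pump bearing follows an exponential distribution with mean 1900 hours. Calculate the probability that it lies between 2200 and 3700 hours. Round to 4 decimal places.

0.1715

The rate is λ = 1/1900 = 0.000526316 per hour.
P(2200 < X < 3700) = e^(−λ·2200) − e^(−λ·3700) = 0.31415 − 0.14265 ≈ 0.1715.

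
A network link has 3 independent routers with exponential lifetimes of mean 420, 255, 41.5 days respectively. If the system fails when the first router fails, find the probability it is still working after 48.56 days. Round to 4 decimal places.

The first failure time is exponential with rate Σλ_i = 1/420 + 1/255 + 1/41.5 = 0.0303989 per day.
P(min > 48.56) = e^(−0.0303989·48.56) = e^(−1.4762) ≈ 0.2285.

0.2285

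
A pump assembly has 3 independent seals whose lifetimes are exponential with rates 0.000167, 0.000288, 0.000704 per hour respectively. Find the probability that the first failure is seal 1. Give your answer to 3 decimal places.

The time to first failure is exponential with rate Σλ = 0.000167 + 0.000288 + 0.000704 = 0.001159.
P(seal 1 first) = λ_1/Σλ = 0.000167/0.001159 ≈ 0.144.

0.144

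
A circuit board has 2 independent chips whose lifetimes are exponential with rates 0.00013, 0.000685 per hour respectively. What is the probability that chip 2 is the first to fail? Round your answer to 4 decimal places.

The time to first failure is exponential with rate Σλ = 0.00013 + 0.000685 = 0.000815.
P(chip 2 first) = λ_2/Σλ = 0.000685/0.000815 ≈ 0.8405.

0.8405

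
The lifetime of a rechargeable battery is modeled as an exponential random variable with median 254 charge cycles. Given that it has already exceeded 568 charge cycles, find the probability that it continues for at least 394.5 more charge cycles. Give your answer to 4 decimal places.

For an exponential, median = ln(2)/λ, so λ = ln 2 / 254 = 0.00272893 per charge cycle.
By the memoryless property, P(X > 568+394.5 | X > 568) = P(X > 394.5).
P(X > 394.5) = e^(−1.0766) ≈ 0.3408.

0.3408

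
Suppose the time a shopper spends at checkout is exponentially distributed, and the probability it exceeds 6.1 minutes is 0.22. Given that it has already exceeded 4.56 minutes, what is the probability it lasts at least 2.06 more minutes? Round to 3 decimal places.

From e^(−λ·6.1) = 0.22, λ = −ln(0.22)/6.1 = 0.248218.
Memoryless: P(X > 4.56+2.06 | X > 4.56) = P(X > 2.06) = e^(−0.248218·2.06) ≈ 0.600.

0.600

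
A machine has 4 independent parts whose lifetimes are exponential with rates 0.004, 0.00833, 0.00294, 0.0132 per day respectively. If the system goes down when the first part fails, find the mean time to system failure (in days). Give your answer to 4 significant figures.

The time to first failure is exponential with rate Σλ = 0.004 + 0.00833 + 0.00294 + 0.0132 = 0.02847.
E[min] = 1/Σλ = 1/0.02847 = 35.1247 days.

35.12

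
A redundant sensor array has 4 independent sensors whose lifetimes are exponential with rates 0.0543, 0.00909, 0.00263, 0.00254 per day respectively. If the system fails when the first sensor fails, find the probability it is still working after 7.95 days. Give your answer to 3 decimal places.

The time to first failure is exponential with rate Σλ = 0.0543 + 0.00909 + 0.00263 + 0.00254 = 0.06856.
P(min > 7.95) = e^(−0.06856·7.95) = e^(−0.54505) ≈ 0.580.

0.580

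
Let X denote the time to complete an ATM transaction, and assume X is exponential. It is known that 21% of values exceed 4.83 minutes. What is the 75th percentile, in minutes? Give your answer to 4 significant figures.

e^(−λ·4.83) = 0.21 ⇒ λ = −ln(0.21)/4.83 = 0.323115.
75th percentile: 1 − e^(−λt) = 0.75, t = −ln(0.25)/λ = 4.2904 minutes.

4.290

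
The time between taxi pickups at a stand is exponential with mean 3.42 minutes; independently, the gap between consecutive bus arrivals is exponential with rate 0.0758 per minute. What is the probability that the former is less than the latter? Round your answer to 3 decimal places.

λ_1 = 1/3.42 = 0.292398, λ_2 = 0.0758.
For independent exponentials, P(the former < the latter) = λ_1/(λ_1+λ_2) = 0.292398/0.368198 ≈ 0.794.

0.794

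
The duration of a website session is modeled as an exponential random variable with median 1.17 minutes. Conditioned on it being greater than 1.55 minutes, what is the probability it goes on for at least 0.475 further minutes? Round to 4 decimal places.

0.7547

For an exponential, median = ln(2)/λ, so λ = ln 2 / 1.17 = 0.592433 per minute.
The exponential is memoryless, so the remaining time is again Exp(λ): the condition X > 1.55 is irrelevant.
P(X > 0.475) = e^(−0.28141) ≈ 0.7547.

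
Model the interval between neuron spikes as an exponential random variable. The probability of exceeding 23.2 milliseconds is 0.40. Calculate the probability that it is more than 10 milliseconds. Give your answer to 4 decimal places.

e^(−λ·23.2) = 0.40 ⇒ λ = −ln(0.40)/23.2 = 0.0394953.
P(X > 10) = e^(−0.0394953·10) = e^(−0.39495) ≈ 0.6737.

0.6737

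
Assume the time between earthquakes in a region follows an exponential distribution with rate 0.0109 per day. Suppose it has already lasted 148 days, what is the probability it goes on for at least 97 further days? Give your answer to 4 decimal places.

0.3474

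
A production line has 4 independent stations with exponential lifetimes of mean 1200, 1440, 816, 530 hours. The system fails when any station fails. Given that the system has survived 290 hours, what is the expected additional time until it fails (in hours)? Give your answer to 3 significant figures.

216

First-failure rate Σλ = 1/1200 + 1/1440 + 1/816 + 1/530 = 0.00464006.
By memorylessness the expected residual is 1/Σλ = 215.514 hours, regardless of the 290 already elapsed.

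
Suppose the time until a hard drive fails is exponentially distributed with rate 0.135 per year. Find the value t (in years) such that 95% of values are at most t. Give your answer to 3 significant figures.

Set 1 − e^(−λt) = 0.95, so t = −ln(0.05)/λ = 2.9957/0.135 ≈ 22.1906 years.

22.2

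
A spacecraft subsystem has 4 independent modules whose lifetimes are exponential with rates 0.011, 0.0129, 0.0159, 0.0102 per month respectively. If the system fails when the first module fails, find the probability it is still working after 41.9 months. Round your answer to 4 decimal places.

The time to first failure is exponential with rate Σλ = 0.011 + 0.0129 + 0.0159 + 0.0102 = 0.05.
P(min > 41.9) = e^(−0.05·41.9) = e^(−2.095) ≈ 0.1231.

0.1231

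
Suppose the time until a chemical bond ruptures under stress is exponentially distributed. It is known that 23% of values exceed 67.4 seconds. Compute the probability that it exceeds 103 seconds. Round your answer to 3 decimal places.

e^(−λ·67.4) = 0.23 ⇒ λ = −ln(0.23)/67.4 = 0.0218053.
P(X > 103) = e^(−0.0218053·103) = e^(−2.2459) ≈ 0.106.

0.106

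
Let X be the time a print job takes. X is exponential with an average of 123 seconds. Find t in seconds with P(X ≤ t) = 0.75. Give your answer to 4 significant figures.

The rate is λ = 1/123 = 0.00813008 per second.
Set 1 − e^(−λt) = 0.75, so t = −ln(0.25)/λ = 1.3863/0.00813008 ≈ 170.514 seconds.

170.5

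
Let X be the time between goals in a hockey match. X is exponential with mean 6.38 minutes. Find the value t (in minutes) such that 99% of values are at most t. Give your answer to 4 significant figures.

The rate is λ = 1/6.38 = 0.15674 per minute.
Set 1 − e^(−λt) = 0.99, so t = −ln(0.01)/λ = 4.6052/0.15674 ≈ 29.381 minutes.

29.38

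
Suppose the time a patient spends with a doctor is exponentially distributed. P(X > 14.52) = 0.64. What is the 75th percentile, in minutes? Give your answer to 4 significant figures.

e^(−λ·14.52) = 0.64 ⇒ λ = −ln(0.64)/14.52 = 0.030736.
75th percentile: 1 − e^(−λt) = 0.75, t = −ln(0.25)/λ = 45.1032 minutes.

45.10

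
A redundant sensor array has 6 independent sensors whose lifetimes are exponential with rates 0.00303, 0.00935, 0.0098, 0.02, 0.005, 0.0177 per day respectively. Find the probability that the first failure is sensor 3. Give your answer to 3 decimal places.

0.151

The time to first failure is exponential with rate Σλ = 0.00303 + 0.00935 + 0.0098 + 0.02 + 0.005 + 0.0177 = 0.06488.
P(sensor 3 first) = λ_3/Σλ = 0.0098/0.06488 ≈ 0.151.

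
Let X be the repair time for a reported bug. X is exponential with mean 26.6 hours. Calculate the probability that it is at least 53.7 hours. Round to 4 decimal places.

The rate is λ = 1/26.6 = 0.037594 per hour.
P(X > 53.7) = e^(−λ·53.7) = e^(−2.0188) ≈ 0.1328.

0.1328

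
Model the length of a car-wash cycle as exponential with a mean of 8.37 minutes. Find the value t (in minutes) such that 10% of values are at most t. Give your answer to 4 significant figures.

The rate is λ = 1/8.37 = 0.119474 per minute.
Set 1 − e^(−λt) = 0.1, so t = −ln(0.9)/λ = 0.10536/0.119474 ≈ 0.881868 minutes.

0.8819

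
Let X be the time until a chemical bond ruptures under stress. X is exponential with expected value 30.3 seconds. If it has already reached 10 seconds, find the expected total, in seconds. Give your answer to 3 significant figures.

The rate is λ = 1/30.3 = 0.0330033 per second.
By memorylessness, E[X | X > 10] = 10 + 1/λ = 10 + 30.3 = 40.3 seconds.

40.3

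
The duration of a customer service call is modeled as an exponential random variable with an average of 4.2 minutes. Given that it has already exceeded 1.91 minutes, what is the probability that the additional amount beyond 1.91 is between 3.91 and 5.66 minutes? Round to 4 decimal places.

0.1343

The rate is λ = 1/4.2 = 0.238095 per minute.
Memoryless: the residual past 1.91 is again Exp(λ).
P(3.91 < residual < 5.66) = e^(−λ·3.91) − e^(−λ·5.66) = 0.39418 − 0.25986 ≈ 0.1343.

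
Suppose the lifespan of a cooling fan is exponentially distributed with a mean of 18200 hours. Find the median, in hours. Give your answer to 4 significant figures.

12620

The rate is λ = 1/18200 = 0.0000549451 per hour.
Set 1 − e^(−λt) = 0.5, so t = −ln(0.5)/λ = 0.69315/0.0000549451 ≈ 12615.3 hours.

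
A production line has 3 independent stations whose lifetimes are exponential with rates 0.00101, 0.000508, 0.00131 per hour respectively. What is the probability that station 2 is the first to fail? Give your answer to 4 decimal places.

0.1796

The time to first failure is exponential with rate Σλ = 0.00101 + 0.000508 + 0.00131 = 0.002828.
P(station 2 first) = λ_2/Σλ = 0.000508/0.002828 ≈ 0.1796.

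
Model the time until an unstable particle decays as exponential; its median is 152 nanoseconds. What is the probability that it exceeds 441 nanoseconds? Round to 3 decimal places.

For an exponential, median = ln(2)/λ, so λ = ln 2 / 152 = 0.00456018 per nanosecond.
P(X > 441) = e^(−λ·441) = e^(−2.011) ≈ 0.134.

0.134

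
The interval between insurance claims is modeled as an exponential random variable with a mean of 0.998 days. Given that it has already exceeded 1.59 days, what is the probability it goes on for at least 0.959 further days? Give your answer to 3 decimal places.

The rate is λ = 1/0.998 = 1.002 per day.
By the memoryless property, P(X > 1.59+0.959 | X > 1.59) = P(X > 0.959).
P(X > 0.959) = e^(−0.96092) ≈ 0.383.

0.383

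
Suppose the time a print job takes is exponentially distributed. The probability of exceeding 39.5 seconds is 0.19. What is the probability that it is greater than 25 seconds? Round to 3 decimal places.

0.350

e^(−λ·39.5) = 0.19 ⇒ λ = −ln(0.19)/39.5 = 0.0420438.
P(X > 25) = e^(−0.0420438·25) = e^(−1.0511) ≈ 0.350.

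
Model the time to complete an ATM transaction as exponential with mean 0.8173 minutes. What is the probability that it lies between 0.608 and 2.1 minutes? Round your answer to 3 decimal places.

The rate is λ = 1/0.8173 = 1.22354 per minute.
P(0.608 < X < 2.1) = e^(−λ·0.608) − e^(−λ·2.1) = 0.47525 − 0.07658 ≈ 0.399.

0.399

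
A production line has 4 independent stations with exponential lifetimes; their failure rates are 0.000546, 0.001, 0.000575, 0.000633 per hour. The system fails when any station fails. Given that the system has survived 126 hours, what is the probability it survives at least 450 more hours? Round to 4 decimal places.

Time to first failure ~ Exp(Σλ) with Σλ = 0.002754.
By memorylessness, P(T > 126+450 | T > 126) = P(T > 450) = e^(−0.002754·450) ≈ 0.2896.

0.2896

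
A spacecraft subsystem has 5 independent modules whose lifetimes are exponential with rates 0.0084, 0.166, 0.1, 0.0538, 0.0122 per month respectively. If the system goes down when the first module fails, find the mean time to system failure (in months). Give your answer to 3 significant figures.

The time to first failure is exponential with rate Σλ = 0.0084 + 0.166 + 0.1 + 0.0538 + 0.0122 = 0.3404.
E[min] = 1/Σλ = 1/0.3404 = 2.93772 months.

2.94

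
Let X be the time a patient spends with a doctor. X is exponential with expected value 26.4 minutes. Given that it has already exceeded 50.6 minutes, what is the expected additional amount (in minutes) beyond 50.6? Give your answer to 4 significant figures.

26.40

The rate is λ = 1/26.4 = 0.0378788 per minute.
By memorylessness, the remaining amount past any threshold is again Exp(λ) with mean 1/λ = 26.4 minutes.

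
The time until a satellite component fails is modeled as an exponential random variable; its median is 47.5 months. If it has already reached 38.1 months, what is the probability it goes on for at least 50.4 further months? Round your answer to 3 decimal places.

0.479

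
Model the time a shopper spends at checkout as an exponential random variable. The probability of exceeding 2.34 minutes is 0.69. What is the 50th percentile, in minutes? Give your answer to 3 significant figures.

4.37

e^(−λ·2.34) = 0.69 ⇒ λ = −ln(0.69)/2.34 = 0.158574.
50th percentile: 1 − e^(−λt) = 0.5, t = −ln(0.5)/λ = 4.37112 minutes.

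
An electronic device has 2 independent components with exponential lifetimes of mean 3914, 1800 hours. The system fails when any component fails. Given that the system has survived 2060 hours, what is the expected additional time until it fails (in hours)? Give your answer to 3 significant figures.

1230

First-failure rate Σλ = 1/3914 + 1/1800 = 0.000811049.
By memorylessness the expected residual is 1/Σλ = 1232.97 hours, regardless of the 2060 already elapsed.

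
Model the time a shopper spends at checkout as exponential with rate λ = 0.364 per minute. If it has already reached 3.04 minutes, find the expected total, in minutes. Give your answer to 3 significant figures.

By memorylessness, E[X | X > 3.04] = 3.04 + 1/λ = 3.04 + 2.74725 = 5.78725 minutes.

5.79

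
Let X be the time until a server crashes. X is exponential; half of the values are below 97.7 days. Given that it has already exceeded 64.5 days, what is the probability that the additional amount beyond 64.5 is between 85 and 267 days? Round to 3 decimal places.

0.397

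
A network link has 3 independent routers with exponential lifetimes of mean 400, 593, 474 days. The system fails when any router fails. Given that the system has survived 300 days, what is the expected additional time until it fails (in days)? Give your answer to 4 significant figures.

First-failure rate Σλ = 1/400 + 1/593 + 1/474 = 0.00629605.
By memorylessness the expected residual is 1/Σλ = 158.83 days, regardless of the 300 already elapsed.

158.8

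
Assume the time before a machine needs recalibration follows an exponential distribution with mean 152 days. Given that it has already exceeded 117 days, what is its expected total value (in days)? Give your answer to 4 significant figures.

The rate is λ = 1/152 = 0.00657895 per day.
By memorylessness, E[X | X > 117] = 117 + 1/λ = 117 + 152 = 269 days.

269.0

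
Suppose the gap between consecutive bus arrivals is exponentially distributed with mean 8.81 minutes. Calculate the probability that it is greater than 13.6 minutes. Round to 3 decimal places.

0.214

The rate is λ = 1/8.81 = 0.113507 per minute.
P(X > 13.6) = e^(−λ·13.6) = e^(−1.5437) ≈ 0.214.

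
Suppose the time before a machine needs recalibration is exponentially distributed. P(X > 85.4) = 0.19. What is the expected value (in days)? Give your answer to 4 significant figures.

e^(−λ·85.4) = 0.19 ⇒ λ = −ln(0.19)/85.4 = 0.0194465.
Mean = 1/λ = 51.4231 days.

51.42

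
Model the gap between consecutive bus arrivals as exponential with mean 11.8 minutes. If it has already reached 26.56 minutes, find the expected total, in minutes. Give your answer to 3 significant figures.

38.4

The rate is λ = 1/11.8 = 0.0847458 per minute.
By memorylessness, E[X | X > 26.56] = 26.56 + 1/λ = 26.56 + 11.8 = 38.36 minutes.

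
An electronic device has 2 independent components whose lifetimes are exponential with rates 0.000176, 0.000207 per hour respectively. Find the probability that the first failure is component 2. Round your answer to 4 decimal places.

0.5405

The time to first failure is exponential with rate Σλ = 0.000176 + 0.000207 = 0.000383.
P(component 2 first) = λ_2/Σλ = 0.000207/0.000383 ≈ 0.5405.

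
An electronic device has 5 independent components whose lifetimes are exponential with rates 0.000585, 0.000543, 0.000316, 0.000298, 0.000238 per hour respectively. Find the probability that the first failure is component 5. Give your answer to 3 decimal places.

0.120

The time to first failure is exponential with rate Σλ = 0.000585 + 0.000543 + 0.000316 + 0.000298 + 0.000238 = 0.00198.
P(component 5 first) = λ_5/Σλ = 0.000238/0.00198 ≈ 0.120.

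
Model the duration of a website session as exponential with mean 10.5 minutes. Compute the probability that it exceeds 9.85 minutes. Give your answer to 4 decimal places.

The rate is λ = 1/10.5 = 0.0952381 per minute.
P(X > 9.85) = e^(−λ·9.85) = e^(−0.9381) ≈ 0.3914.

0.3914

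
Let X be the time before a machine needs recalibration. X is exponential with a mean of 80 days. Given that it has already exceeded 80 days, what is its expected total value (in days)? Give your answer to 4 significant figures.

160.0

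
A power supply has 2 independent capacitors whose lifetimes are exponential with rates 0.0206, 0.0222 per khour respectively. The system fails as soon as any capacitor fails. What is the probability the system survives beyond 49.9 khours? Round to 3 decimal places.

The time to first failure is exponential with rate Σλ = 0.0206 + 0.0222 = 0.0428.
P(min > 49.9) = e^(−0.0428·49.9) = e^(−2.1357) ≈ 0.118.

0.118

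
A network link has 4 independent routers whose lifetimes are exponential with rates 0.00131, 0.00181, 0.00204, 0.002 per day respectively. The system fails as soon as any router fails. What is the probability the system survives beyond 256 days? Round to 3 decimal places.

The time to first failure is exponential with rate Σλ = 0.00131 + 0.00181 + 0.00204 + 0.002 = 0.00716.
P(min > 256) = e^(−0.00716·256) = e^(−1.833) ≈ 0.160.

0.160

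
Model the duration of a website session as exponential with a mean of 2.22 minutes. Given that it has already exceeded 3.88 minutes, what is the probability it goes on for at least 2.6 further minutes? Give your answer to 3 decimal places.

0.310

The rate is λ = 1/2.22 = 0.45045 per minute.
P(X > s+t | X > s) = e^(−λ(s+t))/e^(−λs) = e^(−λt), independent of s = 3.88.
P(X > 2.6) = e^(−1.1712) ≈ 0.310.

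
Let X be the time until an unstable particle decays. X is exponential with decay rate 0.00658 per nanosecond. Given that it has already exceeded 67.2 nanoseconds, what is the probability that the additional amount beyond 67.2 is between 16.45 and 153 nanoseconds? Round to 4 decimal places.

0.5320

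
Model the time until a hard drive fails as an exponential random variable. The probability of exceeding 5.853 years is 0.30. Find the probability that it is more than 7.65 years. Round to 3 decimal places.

e^(−λ·5.853) = 0.30 ⇒ λ = −ln(0.30)/5.853 = 0.205702.
P(X > 7.65) = e^(−0.205702·7.65) = e^(−1.5736) ≈ 0.207.

0.207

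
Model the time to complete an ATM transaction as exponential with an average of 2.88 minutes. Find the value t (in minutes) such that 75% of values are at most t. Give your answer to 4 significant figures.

3.993

The rate is λ = 1/2.88 = 0.347222 per minute.
Set 1 − e^(−λt) = 0.75, so t = −ln(0.25)/λ = 1.3863/0.347222 ≈ 3.99253 minutes.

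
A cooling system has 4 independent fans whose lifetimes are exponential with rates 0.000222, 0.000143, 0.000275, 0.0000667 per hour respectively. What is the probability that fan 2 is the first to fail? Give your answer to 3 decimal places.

The time to first failure is exponential with rate Σλ = 0.000222 + 0.000143 + 0.000275 + 0.0000667 = 0.0007067.
P(fan 2 first) = λ_2/Σλ = 0.000143/0.0007067 ≈ 0.202.

0.202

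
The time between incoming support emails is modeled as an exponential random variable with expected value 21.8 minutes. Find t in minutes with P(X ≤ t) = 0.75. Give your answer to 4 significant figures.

30.22

The rate is λ = 1/21.8 = 0.0458716 per minute.
Set 1 − e^(−λt) = 0.75, so t = −ln(0.25)/λ = 1.3863/0.0458716 ≈ 30.2212 minutes.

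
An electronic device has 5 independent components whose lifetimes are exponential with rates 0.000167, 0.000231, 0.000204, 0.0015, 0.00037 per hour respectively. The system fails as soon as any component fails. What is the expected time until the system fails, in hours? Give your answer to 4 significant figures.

404.5

The time to first failure is exponential with rate Σλ = 0.000167 + 0.000231 + 0.000204 + 0.0015 + 0.00037 = 0.002472.
E[min] = 1/Σλ = 1/0.002472 = 404.531 hours.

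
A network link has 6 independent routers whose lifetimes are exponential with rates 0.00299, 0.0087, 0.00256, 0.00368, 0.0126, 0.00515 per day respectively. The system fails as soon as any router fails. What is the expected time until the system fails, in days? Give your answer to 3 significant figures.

The time to first failure is exponential with rate Σλ = 0.00299 + 0.0087 + 0.00256 + 0.00368 + 0.0126 + 0.00515 = 0.03568.
E[min] = 1/Σλ = 1/0.03568 = 28.0269 days.

28.0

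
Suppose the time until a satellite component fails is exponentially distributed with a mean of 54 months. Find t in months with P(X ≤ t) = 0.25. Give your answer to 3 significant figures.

The rate is λ = 1/54 = 0.0185185 per month.
Set 1 − e^(−λt) = 0.25, so t = −ln(0.75)/λ = 0.28768/0.0185185 ≈ 15.5348 months.

15.5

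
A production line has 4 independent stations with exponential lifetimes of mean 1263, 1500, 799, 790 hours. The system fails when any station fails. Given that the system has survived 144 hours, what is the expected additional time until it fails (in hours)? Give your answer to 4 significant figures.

First-failure rate Σλ = 1/1263 + 1/1500 + 1/799 + 1/790 = 0.00397582.
By memorylessness the expected residual is 1/Σλ = 251.52 hours, regardless of the 144 already elapsed.

251.5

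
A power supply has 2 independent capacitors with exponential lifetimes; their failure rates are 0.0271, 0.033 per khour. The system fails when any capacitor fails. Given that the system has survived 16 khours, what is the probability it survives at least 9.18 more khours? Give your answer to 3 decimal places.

0.576

Time to first failure ~ Exp(Σλ) with Σλ = 0.0601.
By memorylessness, P(T > 16+9.18 | T > 16) = P(T > 9.18) = e^(−0.0601·9.18) ≈ 0.576.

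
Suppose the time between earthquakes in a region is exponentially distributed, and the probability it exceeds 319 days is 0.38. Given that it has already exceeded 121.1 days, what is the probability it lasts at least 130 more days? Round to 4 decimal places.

0.6741

From e^(−λ·319) = 0.38, λ = −ln(0.38)/319 = 0.00303318.
Memoryless: P(X > 121.1+130 | X > 121.1) = P(X > 130) = e^(−0.00303318·130) ≈ 0.6741.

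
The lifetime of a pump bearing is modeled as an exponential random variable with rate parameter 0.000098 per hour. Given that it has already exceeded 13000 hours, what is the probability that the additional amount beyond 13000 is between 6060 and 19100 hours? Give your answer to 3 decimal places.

0.398

Memoryless: the residual past 13000 is again Exp(λ).
P(6060 < residual < 19100) = e^(−λ·6060) − e^(−λ·19100) = 0.55218 − 0.15385 ≈ 0.398.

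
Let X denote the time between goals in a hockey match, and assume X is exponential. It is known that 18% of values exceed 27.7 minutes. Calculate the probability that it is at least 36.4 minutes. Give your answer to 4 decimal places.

e^(−λ·27.7) = 0.18 ⇒ λ = −ln(0.18)/27.7 = 0.0619061.
P(X > 36.4) = e^(−0.0619061·36.4) = e^(−2.2534) ≈ 0.1050.

0.1050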